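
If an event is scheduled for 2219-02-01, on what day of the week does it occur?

Doomsday rule: the anchor day for the 2200s is Friday. For year 19: 19÷12 = 1 r 7, and 7÷4 = 1, so 1+7+1 = 9.
Friday + 9 ≡ Sunday — that's 2219's doomsday.
In February the doomsday date is Feb 28 (2219 is not a leap year).
Feb 1 is 27 days before Feb 28; 27 mod 7 = 6, so Sunday − 6 = Monday.

Monday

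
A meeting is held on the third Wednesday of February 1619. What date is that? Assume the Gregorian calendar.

February 1, 1619 is a Friday.
The first Wednesday is therefore February 6 (5 days later).
The third Wednesday is 6 + 2×7 = February 20.

February 20, 1619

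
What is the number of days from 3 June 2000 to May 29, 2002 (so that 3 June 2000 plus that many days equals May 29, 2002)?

725

Jun 3, 2000 → Jun 3, 2001: 365 days.
Jun 3, 2001 → Jul 3, 2001: 30 days (June has 30).
Jul 3, 2001 → Aug 3, 2001: 31 days (July has 31).
Aug 3, 2001 → Sep 3, 2001: 31 days (August has 31).
Sep 3, 2001 → Oct 3, 2001: 30 days (September has 30).
Oct 3, 2001 → Nov 3, 2001: 31 days (October has 31).
Nov 3, 2001 → Dec 3, 2001: 30 days (November has 30).
Dec 3, 2001 → Jan 3, 2002: 31 days (December has 31).
Jan 3, 2002 → Feb 3, 2002: 31 days (January has 31).
Feb 3, 2002 → Mar 3, 2002: 28 days (February has 28).
Mar 3, 2002 → Apr 3, 2002: 31 days (March has 31).
Apr 3, 2002 → May 3, 2002: 30 days (April has 30).
May 3, 2002 → May 29, 2002: 26 days.
Total: 725 days.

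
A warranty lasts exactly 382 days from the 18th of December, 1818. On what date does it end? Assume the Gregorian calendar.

January 4, 1820

Dec has 31 days: +14 → Jan 1, 1819 (368 left).
Jan has 31 days: +31 → Feb 1, 1819 (337 left).
Feb has 28 days: +28 → Mar 1, 1819 (309 left).
Mar has 31 days: +31 → Apr 1, 1819 (278 left).
Apr has 30 days: +30 → May 1, 1819 (248 left).
May has 31 days: +31 → Jun 1, 1819 (217 left).
Jun has 30 days: +30 → Jul 1, 1819 (187 left).
Jul has 31 days: +31 → Aug 1, 1819 (156 left).
Aug has 31 days: +31 → Sep 1, 1819 (125 left).
Sep has 30 days: +30 → Oct 1, 1819 (95 left).
Oct has 31 days: +31 → Nov 1, 1819 (64 left).
Nov has 30 days: +30 → Dec 1, 1819 (34 left).
Dec has 31 days: +31 → Jan 1, 1820 (3 left).
+3 → Jan 4, 1820.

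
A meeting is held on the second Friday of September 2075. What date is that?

September 1, 2075 is a Sunday.
The first Friday is therefore September 6 (5 days later).
The second Friday is 6 + 1×7 = September 13.

September 13, 2075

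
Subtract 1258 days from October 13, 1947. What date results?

May 3, 1944

−365 (one year) → Oct 13, 1946 (893 left).
−365 (one year) → Oct 13, 1945 (528 left).
−365 (one year) → Oct 13, 1944 (163 left).
−13 → Sep 30, 1944 (end of Sep, 30 days; 150 left).
−30 → Aug 31, 1944 (end of Aug, 31 days; 120 left).
−31 → Jul 31, 1944 (end of Jul, 31 days; 89 left).
−31 → Jun 30, 1944 (end of Jun, 30 days; 58 left).
−30 → May 31, 1944 (end of May, 31 days; 28 left).
−28 → May 3, 1944.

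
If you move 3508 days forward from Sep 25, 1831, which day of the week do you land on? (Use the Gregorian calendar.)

Sep 25, 1831 is a Sunday.
3508 mod 7 = 1, so 3508 days after a Sunday is Sunday + 1 = Monday.

Monday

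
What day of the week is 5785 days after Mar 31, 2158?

Monday

Mar 31, 2158 is a Friday.
5785 mod 7 = 3, so 5785 days after a Friday is Friday + 3 = Monday.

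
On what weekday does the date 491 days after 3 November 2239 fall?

Nov 3, 2239 is a Sunday.
491 mod 7 = 1, so 491 days after a Sunday is Sunday + 1 = Monday.

Monday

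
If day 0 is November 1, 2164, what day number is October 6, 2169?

1800

Nov 1, 2164 → Nov 1, 2165: 365 days.
Nov 1, 2165 → Nov 1, 2166: 365 days.
Nov 1, 2166 → Nov 1, 2167: 365 days.
Nov 1, 2167 → Nov 1, 2168: 366 days (Feb 29, 2168 is in that span).
Nov 1, 2168 → Dec 1, 2168: 30 days (November has 30).
Dec 1, 2168 → Jan 1, 2169: 31 days (December has 31).
Jan 1, 2169 → Feb 1, 2169: 31 days (January has 31).
Feb 1, 2169 → Mar 1, 2169: 28 days (February has 28).
Mar 1, 2169 → Apr 1, 2169: 31 days (March has 31).
Apr 1, 2169 → May 1, 2169: 30 days (April has 30).
May 1, 2169 → Jun 1, 2169: 31 days (May has 31).
Jun 1, 2169 → Jul 1, 2169: 30 days (June has 30).
Jul 1, 2169 → Aug 1, 2169: 31 days (July has 31).
Aug 1, 2169 → Sep 1, 2169: 31 days (August has 31).
Sep 1, 2169 → Oct 1, 2169: 30 days (September has 30).
Oct 1, 2169 → Oct 6, 2169: 5 days.
Total: 1800 days.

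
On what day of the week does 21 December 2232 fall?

Friday

Doomsday rule: the anchor day for the 2200s is Friday. For year 32: 32÷12 = 2 r 8, and 8÷4 = 2, so 2+8+2 = 12.
Friday + 12 ≡ Wednesday — that's 2232's doomsday.
In December the doomsday date is Dec 12.
Dec 21 is 9 days after Dec 12; 9 mod 7 = 2, so Wednesday + 2 = Friday.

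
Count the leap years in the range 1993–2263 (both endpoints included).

Multiples of 4 in [1993,2263]: 67.
Of those, multiples of 100: 3 (not leap unless ÷400).
Multiples of 400: 1.
Leap years = 67 − 3 + 1 = 65.

65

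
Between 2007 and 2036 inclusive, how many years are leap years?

Multiples of 4 in [2007,2036]: 8.
Of those, multiples of 100: 0 (not leap unless ÷400).
Multiples of 400: 0.
Leap years = 8 − 0 + 0 = 8.

8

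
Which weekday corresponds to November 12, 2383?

Doomsday rule: the anchor day for the 2300s is Wednesday. For year 83: 83÷12 = 6 r 11, and 11÷4 = 2, so 6+11+2 = 19.
Wednesday + 19 ≡ Monday — that's 2383's doomsday.
In November the doomsday date is Nov 7.
Nov 12 is 5 days after Nov 7; 5 mod 7 = 5, so Monday + 5 = Saturday.

Saturday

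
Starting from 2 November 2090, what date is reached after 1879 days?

December 25, 2095

+365 (one year) → Nov 2, 2091 (1514 left).
+366 (one year; includes Feb 29, 2092) → Nov 2, 2092 (1148 left).
+365 (one year) → Nov 2, 2093 (783 left).
+365 (one year) → Nov 2, 2094 (418 left).
+365 (one year) → Nov 2, 2095 (53 left).
Nov has 30 days: +29 → Dec 1, 2095 (24 left).
+24 → Dec 25, 2095.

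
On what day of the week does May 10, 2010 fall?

Monday

January 1, 2010 is a Friday.
Jan 1, 2010 → Feb 1, 2010: 31 days (January has 31).
Feb 1, 2010 → Mar 1, 2010: 28 days (February has 28).
Mar 1, 2010 → Apr 1, 2010: 31 days (March has 31).
Apr 1, 2010 → May 1, 2010: 30 days (April has 30).
May 1, 2010 → May 10, 2010: 9 days.
Total: 129 days.
129 mod 7 = 3, so Friday + 3 = Monday.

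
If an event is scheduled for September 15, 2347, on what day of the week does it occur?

Doomsday rule: the anchor day for the 2300s is Wednesday. For year 47: 47÷12 = 3 r 11, and 11÷4 = 2, so 3+11+2 = 16.
Wednesday + 16 ≡ Friday — that's 2347's doomsday.
In September the doomsday date is Sep 5.
Sep 15 is 10 days after Sep 5; 10 mod 7 = 3, so Friday + 3 = Monday.

Monday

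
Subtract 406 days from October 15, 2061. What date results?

−365 (one year) → Oct 15, 2060 (41 left).
−15 → Sep 30, 2060 (end of Sep, 30 days; 26 left).
−26 → Sep 4, 2060.

September 4, 2060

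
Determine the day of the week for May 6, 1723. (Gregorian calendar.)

Doomsday rule: the anchor day for the 1700s is Sunday. For year 23: 23÷12 = 1 r 11, and 11÷4 = 2, so 1+11+2 = 14.
Sunday + 14 ≡ Sunday — that's 1723's doomsday.
In May the doomsday date is May 9.
May 6 is 3 days before May 9; 3 mod 7 = 3, so Sunday − 3 = Thursday.

Thursday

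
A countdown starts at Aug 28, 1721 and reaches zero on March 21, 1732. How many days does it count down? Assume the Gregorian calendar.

3858

Aug 28, 1721 → Aug 28, 1722: 365 days.
Aug 28, 1722 → Aug 28, 1723: 365 days.
Aug 28, 1723 → Aug 28, 1724: 366 days (Feb 29, 1724 is in that span).
Aug 28, 1724 → Aug 28, 1725: 365 days.
Aug 28, 1725 → Aug 28, 1726: 365 days.
Aug 28, 1726 → Aug 28, 1727: 365 days.
Aug 28, 1727 → Aug 28, 1728: 366 days (Feb 29, 1728 is in that span).
Aug 28, 1728 → Aug 28, 1729: 365 days.
Aug 28, 1729 → Aug 28, 1730: 365 days.
Aug 28, 1730 → Aug 28, 1731: 365 days.
Aug 28, 1731 → Sep 28, 1731: 31 days (August has 31).
Sep 28, 1731 → Oct 28, 1731: 30 days (September has 30).
Oct 28, 1731 → Nov 28, 1731: 31 days (October has 31).
Nov 28, 1731 → Dec 28, 1731: 30 days (November has 30).
Dec 28, 1731 → Jan 28, 1732: 31 days (December has 31).
Jan 28, 1732 → Feb 28, 1732: 31 days (January has 31).
Feb 28, 1732 → Mar 21, 1732: 22 days.
Total: 3858 days.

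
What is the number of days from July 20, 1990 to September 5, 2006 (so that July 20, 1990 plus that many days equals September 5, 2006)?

Jul 20, 1990 → Jul 20, 1991: 365 days.
Jul 20, 1991 → Jul 20, 1992: 366 days (Feb 29, 1992 is in that span).
Jul 20, 1992 → Jul 20, 1993: 365 days.
Jul 20, 1993 → Jul 20, 1994: 365 days.
Jul 20, 1994 → Jul 20, 1995: 365 days.
Jul 20, 1995 → Jul 20, 1996: 366 days (Feb 29, 1996 is in that span).
Jul 20, 1996 → Jul 20, 1997: 365 days.
Jul 20, 1997 → Jul 20, 1998: 365 days.
Jul 20, 1998 → Jul 20, 1999: 365 days.
Jul 20, 1999 → Jul 20, 2000: 366 days (Feb 29, 2000 is in that span).
Jul 20, 2000 → Jul 20, 2001: 365 days.
Jul 20, 2001 → Jul 20, 2002: 365 days.
Jul 20, 2002 → Jul 20, 2003: 365 days.
Jul 20, 2003 → Jul 20, 2004: 366 days (Feb 29, 2004 is in that span).
Jul 20, 2004 → Jul 20, 2005: 365 days.
Jul 20, 2005 → Jul 20, 2006: 365 days.
Jul 20, 2006 → Aug 20, 2006: 31 days (July has 31).
Aug 20, 2006 → Sep 5, 2006: 16 days.
Total: 5891 days.

5891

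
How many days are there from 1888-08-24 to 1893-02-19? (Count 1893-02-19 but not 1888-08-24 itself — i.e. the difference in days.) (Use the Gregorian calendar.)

1640

Aug 24, 1888 → Aug 24, 1889: 365 days.
Aug 24, 1889 → Aug 24, 1890: 365 days.
Aug 24, 1890 → Aug 24, 1891: 365 days.
Aug 24, 1891 → Aug 24, 1892: 366 days (Feb 29, 1892 is in that span).
Aug 24, 1892 → Sep 24, 1892: 31 days (August has 31).
Sep 24, 1892 → Oct 24, 1892: 30 days (September has 30).
Oct 24, 1892 → Nov 24, 1892: 31 days (October has 31).
Nov 24, 1892 → Dec 24, 1892: 30 days (November has 30).
Dec 24, 1892 → Jan 24, 1893: 31 days (December has 31).
Jan 24, 1893 → Feb 19, 1893: 26 days.
Total: 1640 days.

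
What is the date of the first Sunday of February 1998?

February 1, 1998

February 1, 1998 is a Sunday.
The first Sunday is therefore February 1 (same day).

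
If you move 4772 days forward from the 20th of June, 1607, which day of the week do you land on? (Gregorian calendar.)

Monday

First find the weekday of Jun 20, 1607. Doomsday rule: the anchor day for the 1600s is Tuesday. For year 07: 7÷12 = 0 r 7, and 7÷4 = 1, so 0+7+1 = 8.
Tuesday + 8 ≡ Wednesday — that's 1607's doomsday.
In June the doomsday date is Jun 6.
Jun 20 is 14 days after Jun 6; 14 mod 7 = 0, so Wednesday + 0 = Wednesday.
4772 mod 7 = 5, so 4772 days after a Wednesday is Wednesday + 5 = Monday.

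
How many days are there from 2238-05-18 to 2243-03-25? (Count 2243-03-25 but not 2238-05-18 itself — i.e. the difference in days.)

1772

May 18, 2238 → May 18, 2239: 365 days.
May 18, 2239 → May 18, 2240: 366 days (Feb 29, 2240 is in that span).
May 18, 2240 → May 18, 2241: 365 days.
May 18, 2241 → May 18, 2242: 365 days.
May 18, 2242 → Jun 18, 2242: 31 days (May has 31).
Jun 18, 2242 → Jul 18, 2242: 30 days (June has 30).
Jul 18, 2242 → Aug 18, 2242: 31 days (July has 31).
Aug 18, 2242 → Sep 18, 2242: 31 days (August has 31).
Sep 18, 2242 → Oct 18, 2242: 30 days (September has 30).
Oct 18, 2242 → Nov 18, 2242: 31 days (October has 31).
Nov 18, 2242 → Dec 18, 2242: 30 days (November has 30).
Dec 18, 2242 → Jan 18, 2243: 31 days (December has 31).
Jan 18, 2243 → Feb 18, 2243: 31 days (January has 31).
Feb 18, 2243 → Mar 18, 2243: 28 days (February has 28).
Mar 18, 2243 → Mar 25, 2243: 7 days.
Total: 1772 days.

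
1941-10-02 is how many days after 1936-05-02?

May 2, 1936 → May 2, 1937: 365 days.
May 2, 1937 → May 2, 1938: 365 days.
May 2, 1938 → May 2, 1939: 365 days.
May 2, 1939 → May 2, 1940: 366 days (Feb 29, 1940 is in that span).
May 2, 1940 → May 2, 1941: 365 days.
May 2, 1941 → Jun 2, 1941: 31 days (May has 31).
Jun 2, 1941 → Jul 2, 1941: 30 days (June has 30).
Jul 2, 1941 → Aug 2, 1941: 31 days (July has 31).
Aug 2, 1941 → Sep 2, 1941: 31 days (August has 31).
Sep 2, 1941 → Oct 2, 1941: 30 days.
Total: 1979 days.

1979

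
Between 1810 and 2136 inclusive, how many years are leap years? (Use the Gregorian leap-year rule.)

Multiples of 4 in [1810,2136]: 82.
Of those, multiples of 100: 3 (not leap unless ÷400).
Multiples of 400: 1.
Leap years = 82 − 3 + 1 = 80.

80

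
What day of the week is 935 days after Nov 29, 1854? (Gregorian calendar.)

First find the weekday of Nov 29, 1854. Doomsday rule: the anchor day for the 1800s is Friday. For year 54: 54÷12 = 4 r 6, and 6÷4 = 1, so 4+6+1 = 11.
Friday + 11 ≡ Tuesday — that's 1854's doomsday.
In November the doomsday date is Nov 7.
Nov 29 is 22 days after Nov 7; 22 mod 7 = 1, so Tuesday + 1 = Wednesday.
935 mod 7 = 4, so 935 days after a Wednesday is Wednesday + 4 = Sunday.

Sunday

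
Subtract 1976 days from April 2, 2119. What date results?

−365 (one year) → Apr 2, 2118 (1611 left).
−365 (one year) → Apr 2, 2117 (1246 left).
−365 (one year) → Apr 2, 2116 (881 left).
−366 (one year; includes Feb 29, 2116) → Apr 2, 2115 (515 left).
−365 (one year) → Apr 2, 2114 (150 left).
−2 → Mar 31, 2114 (end of Mar, 31 days; 148 left).
−31 → Feb 28, 2114 (end of Feb, 28 days; 117 left).
−28 → Jan 31, 2114 (end of Jan, 31 days; 89 left).
−31 → Dec 31, 2113 (end of Dec, 31 days; 58 left).
−31 → Nov 30, 2113 (end of Nov, 30 days; 27 left).
−27 → Nov 3, 2113.

November 3, 2113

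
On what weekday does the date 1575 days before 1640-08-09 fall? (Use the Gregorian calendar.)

Aug 9, 1640 is a Thursday.
1575 mod 7 = 0, so 1575 days before a Thursday is Thursday − 0 = Thursday.

Thursday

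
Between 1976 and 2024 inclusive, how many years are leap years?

Multiples of 4 in [1976,2024]: 13.
Of those, multiples of 100: 1 (not leap unless ÷400).
Multiples of 400: 1.
Leap years = 13 − 1 + 1 = 13.

13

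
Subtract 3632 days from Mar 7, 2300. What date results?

March 27, 2290

−365 (one year) → Mar 7, 2299 (3267 left).
−365 (one year) → Mar 7, 2298 (2902 left).
−365 (one year) → Mar 7, 2297 (2537 left).
−365 (one year) → Mar 7, 2296 (2172 left).
−366 (one year; includes Feb 29, 2296) → Mar 7, 2295 (1806 left).
−365 (one year) → Mar 7, 2294 (1441 left).
−365 (one year) → Mar 7, 2293 (1076 left).
−365 (one year) → Mar 7, 2292 (711 left).
−366 (one year; includes Feb 29, 2292) → Mar 7, 2291 (345 left).
−7 → Feb 28, 2291 (end of Feb, 28 days; 338 left).
−28 → Jan 31, 2291 (end of Jan, 31 days; 310 left).
−31 → Dec 31, 2290 (end of Dec, 31 days; 279 left).
−31 → Nov 30, 2290 (end of Nov, 30 days; 248 left).
−30 → Oct 31, 2290 (end of Oct, 31 days; 218 left).
−31 → Sep 30, 2290 (end of Sep, 30 days; 187 left).
−30 → Aug 31, 2290 (end of Aug, 31 days; 157 left).
−31 → Jul 31, 2290 (end of Jul, 31 days; 126 left).
−31 → Jun 30, 2290 (end of Jun, 30 days; 95 left).
−30 → May 31, 2290 (end of May, 31 days; 65 left).
−31 → Apr 30, 2290 (end of Apr, 30 days; 34 left).
−30 → Mar 31, 2290 (end of Mar, 31 days; 4 left).
−4 → Mar 27, 2290.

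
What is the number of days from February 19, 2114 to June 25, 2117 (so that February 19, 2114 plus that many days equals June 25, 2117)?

1222

Feb 19, 2114 → Feb 19, 2115: 365 days.
Feb 19, 2115 → Feb 19, 2116: 365 days.
Feb 19, 2116 → Feb 19, 2117: 366 days (Feb 29, 2116 is in that span).
Feb 19, 2117 → Mar 19, 2117: 28 days (February has 28).
Mar 19, 2117 → Apr 19, 2117: 31 days (March has 31).
Apr 19, 2117 → May 19, 2117: 30 days (April has 30).
May 19, 2117 → Jun 19, 2117: 31 days (May has 31).
Jun 19, 2117 → Jun 25, 2117: 6 days.
Total: 1222 days.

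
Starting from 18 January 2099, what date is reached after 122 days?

May 20, 2099

Jan has 31 days: +14 → Feb 1, 2099 (108 left).
Feb has 28 days: +28 → Mar 1, 2099 (80 left).
Mar has 31 days: +31 → Apr 1, 2099 (49 left).
Apr has 30 days: +30 → May 1, 2099 (19 left).
+19 → May 20, 2099.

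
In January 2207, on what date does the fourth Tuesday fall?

January 1, 2207 is a Thursday.
The first Tuesday is therefore January 6 (5 days later).
The fourth Tuesday is 6 + 3×7 = January 27.

January 27, 2207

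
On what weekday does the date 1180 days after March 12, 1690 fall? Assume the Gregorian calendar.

Thursday

First find the weekday of Mar 12, 1690. Doomsday rule: the anchor day for the 1600s is Tuesday. For year 90: 90÷12 = 7 r 6, and 6÷4 = 1, so 7+6+1 = 14.
Tuesday + 14 ≡ Tuesday — that's 1690's doomsday.
In March the doomsday date is Mar 14.
Mar 12 is 2 days before Mar 14; 2 mod 7 = 2, so Tuesday − 2 = Sunday.
1180 mod 7 = 4, so 1180 days after a Sunday is Sunday + 4 = Thursday.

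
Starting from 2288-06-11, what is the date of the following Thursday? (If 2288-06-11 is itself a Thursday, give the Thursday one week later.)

Jun 11, 2288 is a Monday.
From Monday to the next Thursday is 3 days.
Jun 11, 2288 + 3 = Jun 14, 2288.

June 14, 2288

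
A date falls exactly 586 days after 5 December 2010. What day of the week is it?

Friday

Dec 5, 2010 is a Sunday.
586 mod 7 = 5, so 586 days after a Sunday is Sunday + 5 = Friday.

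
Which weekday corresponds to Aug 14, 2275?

Doomsday rule: the anchor day for the 2200s is Friday. For year 75: 75÷12 = 6 r 3, and 3÷4 = 0, so 6+3+0 = 9.
Friday + 9 ≡ Sunday — that's 2275's doomsday.
In August the doomsday date is Aug 8.
Aug 14 is 6 days after Aug 8; 6 mod 7 = 6, so Sunday + 6 = Saturday.

Saturday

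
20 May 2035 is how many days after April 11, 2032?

1134

Apr 11, 2032 → Apr 11, 2033: 365 days.
Apr 11, 2033 → Apr 11, 2034: 365 days.
Apr 11, 2034 → Apr 11, 2035: 365 days.
Apr 11, 2035 → May 11, 2035: 30 days (April has 30).
May 11, 2035 → May 20, 2035: 9 days.
Total: 1134 days.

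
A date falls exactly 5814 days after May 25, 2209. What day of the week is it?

May 25, 2209 is a Thursday.
5814 mod 7 = 4, so 5814 days after a Thursday is Thursday + 4 = Monday.

Monday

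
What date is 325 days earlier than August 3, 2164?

−3 → Jul 31, 2164 (end of Jul, 31 days; 322 left).
−31 → Jun 30, 2164 (end of Jun, 30 days; 291 left).
−30 → May 31, 2164 (end of May, 31 days; 261 left).
−31 → Apr 30, 2164 (end of Apr, 30 days; 230 left).
−30 → Mar 31, 2164 (end of Mar, 31 days; 200 left).
−31 → Feb 29, 2164 (end of Feb, 29 days; 169 left).
−29 → Jan 31, 2164 (end of Jan, 31 days; 140 left).
−31 → Dec 31, 2163 (end of Dec, 31 days; 109 left).
−31 → Nov 30, 2163 (end of Nov, 30 days; 78 left).
−30 → Oct 31, 2163 (end of Oct, 31 days; 48 left).
−31 → Sep 30, 2163 (end of Sep, 30 days; 17 left).
−17 → Sep 13, 2163.

September 13, 2163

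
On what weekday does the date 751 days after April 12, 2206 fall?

Apr 12, 2206 is a Saturday.
751 mod 7 = 2, so 751 days after a Saturday is Saturday + 2 = Monday.

Monday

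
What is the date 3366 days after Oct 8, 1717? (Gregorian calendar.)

+365 (one year) → Oct 8, 1718 (3001 left).
+365 (one year) → Oct 8, 1719 (2636 left).
+366 (one year; includes Feb 29, 1720) → Oct 8, 1720 (2270 left).
+365 (one year) → Oct 8, 1721 (1905 left).
+365 (one year) → Oct 8, 1722 (1540 left).
+365 (one year) → Oct 8, 1723 (1175 left).
+366 (one year; includes Feb 29, 1724) → Oct 8, 1724 (809 left).
+365 (one year) → Oct 8, 1725 (444 left).
+365 (one year) → Oct 8, 1726 (79 left).
Oct has 31 days: +24 → Nov 1, 1726 (55 left).
Nov has 30 days: +30 → Dec 1, 1726 (25 left).
+25 → Dec 26, 1726.

December 26, 1726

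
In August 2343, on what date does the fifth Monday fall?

August 1, 2343 is a Sunday.
The first Monday is therefore August 2 (1 days later).
The fifth Monday is 2 + 4×7 = August 30.

August 30, 2343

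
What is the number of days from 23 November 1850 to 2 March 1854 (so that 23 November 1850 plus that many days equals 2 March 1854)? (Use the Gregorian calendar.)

Nov 23, 1850 → Nov 23, 1851: 365 days.
Nov 23, 1851 → Nov 23, 1852: 366 days (Feb 29, 1852 is in that span).
Nov 23, 1852 → Nov 23, 1853: 365 days.
Nov 23, 1853 → Dec 23, 1853: 30 days (November has 30).
Dec 23, 1853 → Jan 23, 1854: 31 days (December has 31).
Jan 23, 1854 → Feb 23, 1854: 31 days (January has 31).
Feb 23, 1854 → Mar 2, 1854: 7 days.
Total: 1195 days.

1195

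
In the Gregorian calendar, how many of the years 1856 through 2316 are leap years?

112

Multiples of 4 in [1856,2316]: 116.
Of those, multiples of 100: 5 (not leap unless ÷400).
Multiples of 400: 1.
Leap years = 116 − 5 + 1 = 112.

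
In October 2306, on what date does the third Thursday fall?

October 1, 2306 is a Monday.
The first Thursday is therefore October 4 (3 days later).
The third Thursday is 4 + 2×7 = October 18.

October 18, 2306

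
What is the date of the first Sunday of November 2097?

November 3, 2097

November 1, 2097 is a Friday.
The first Sunday is therefore November 3 (2 days later).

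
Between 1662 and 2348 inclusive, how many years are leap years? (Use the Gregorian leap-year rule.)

166

Multiples of 4 in [1662,2348]: 172.
Of those, multiples of 100: 7 (not leap unless ÷400).
Multiples of 400: 1.
Leap years = 172 − 7 + 1 = 166.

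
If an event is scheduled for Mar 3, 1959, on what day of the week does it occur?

Tuesday

Doomsday rule: the anchor day for the 1900s is Wednesday. For year 59: 59÷12 = 4 r 11, and 11÷4 = 2, so 4+11+2 = 17.
Wednesday + 17 ≡ Saturday — that's 1959's doomsday.
In March the doomsday date is Mar 14.
Mar 3 is 11 days before Mar 14; 11 mod 7 = 4, so Saturday − 4 = Tuesday.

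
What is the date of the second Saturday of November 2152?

November 11, 2152

November 1, 2152 is a Wednesday.
The first Saturday is therefore November 4 (3 days later).
The second Saturday is 4 + 1×7 = November 11.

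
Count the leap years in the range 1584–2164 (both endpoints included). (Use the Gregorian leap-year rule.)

142

Multiples of 4 in [1584,2164]: 146.
Of those, multiples of 100: 6 (not leap unless ÷400).
Multiples of 400: 2.
Leap years = 146 − 6 + 2 = 142.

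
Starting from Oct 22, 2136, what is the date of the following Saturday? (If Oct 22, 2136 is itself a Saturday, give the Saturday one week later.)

Oct 22, 2136 is a Monday.
From Monday to the next Saturday is 5 days.
Oct 22, 2136 + 5 = Oct 27, 2136.

October 27, 2136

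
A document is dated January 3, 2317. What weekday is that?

Wednesday

Doomsday rule: the anchor day for the 2300s is Wednesday. For year 17: 17÷12 = 1 r 5, and 5÷4 = 1, so 1+5+1 = 7.
Wednesday + 7 ≡ Wednesday — that's 2317's doomsday.
In January the doomsday date is Jan 3 (2317 is not a leap year).
Jan 3 is the doomsday itself: Wednesday.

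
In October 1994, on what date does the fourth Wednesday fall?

October 26, 1994

October 1, 1994 is a Saturday.
The first Wednesday is therefore October 5 (4 days later).
The fourth Wednesday is 5 + 3×7 = October 26.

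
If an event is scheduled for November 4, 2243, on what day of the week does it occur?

January 1, 2243 is a Sunday.
Jan 1, 2243 → Feb 1, 2243: 31 days (January has 31).
Feb 1, 2243 → Mar 1, 2243: 28 days (February has 28).
Mar 1, 2243 → Apr 1, 2243: 31 days (March has 31).
Apr 1, 2243 → May 1, 2243: 30 days (April has 30).
May 1, 2243 → Jun 1, 2243: 31 days (May has 31).
Jun 1, 2243 → Jul 1, 2243: 30 days (June has 30).
Jul 1, 2243 → Aug 1, 2243: 31 days (July has 31).
Aug 1, 2243 → Sep 1, 2243: 31 days (August has 31).
Sep 1, 2243 → Oct 1, 2243: 30 days (September has 30).
Oct 1, 2243 → Nov 1, 2243: 31 days (October has 31).
Nov 1, 2243 → Nov 4, 2243: 3 days.
Total: 307 days.
307 mod 7 = 6, so Sunday + 6 = Saturday.

Saturday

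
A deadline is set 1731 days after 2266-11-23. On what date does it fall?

+365 (one year) → Nov 23, 2267 (1366 left).
+366 (one year; includes Feb 29, 2268) → Nov 23, 2268 (1000 left).
+365 (one year) → Nov 23, 2269 (635 left).
+365 (one year) → Nov 23, 2270 (270 left).
Nov has 30 days: +8 → Dec 1, 2270 (262 left).
Dec has 31 days: +31 → Jan 1, 2271 (231 left).
Jan has 31 days: +31 → Feb 1, 2271 (200 left).
Feb has 28 days: +28 → Mar 1, 2271 (172 left).
Mar has 31 days: +31 → Apr 1, 2271 (141 left).
Apr has 30 days: +30 → May 1, 2271 (111 left).
May has 31 days: +31 → Jun 1, 2271 (80 left).
Jun has 30 days: +30 → Jul 1, 2271 (50 left).
Jul has 31 days: +31 → Aug 1, 2271 (19 left).
+19 → Aug 20, 2271.

August 20, 2271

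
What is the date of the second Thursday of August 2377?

August 1, 2377 is a Monday.
The first Thursday is therefore August 4 (3 days later).
The second Thursday is 4 + 1×7 = August 11.

August 11, 2377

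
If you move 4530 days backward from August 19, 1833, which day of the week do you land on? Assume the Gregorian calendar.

Sunday

Aug 19, 1833 is a Monday.
4530 mod 7 = 1, so 4530 days before a Monday is Monday − 1 = Sunday.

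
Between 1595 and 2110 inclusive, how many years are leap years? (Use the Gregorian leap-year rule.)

Multiples of 4 in [1595,2110]: 129.
Of those, multiples of 100: 6 (not leap unless ÷400).
Multiples of 400: 2.
Leap years = 129 − 6 + 2 = 125.

125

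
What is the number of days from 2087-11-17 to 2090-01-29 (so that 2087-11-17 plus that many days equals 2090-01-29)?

804

Nov 17, 2087 → Nov 17, 2088: 366 days (Feb 29, 2088 is in that span).
Nov 17, 2088 → Nov 17, 2089: 365 days.
Nov 17, 2089 → Dec 17, 2089: 30 days (November has 30).
Dec 17, 2089 → Jan 17, 2090: 31 days (December has 31).
Jan 17, 2090 → Jan 29, 2090: 12 days.
Total: 804 days.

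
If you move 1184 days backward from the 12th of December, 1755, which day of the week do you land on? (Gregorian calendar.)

Thursday

First find the weekday of Dec 12, 1755. Doomsday rule: the anchor day for the 1700s is Sunday. For year 55: 55÷12 = 4 r 7, and 7÷4 = 1, so 4+7+1 = 12.
Sunday + 12 ≡ Friday — that's 1755's doomsday.
In December the doomsday date is Dec 12.
Dec 12 is the doomsday itself: Friday.
1184 mod 7 = 1, so 1184 days before a Friday is Friday − 1 = Thursday.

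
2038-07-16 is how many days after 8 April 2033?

1925

Apr 8, 2033 → Apr 8, 2034: 365 days.
Apr 8, 2034 → Apr 8, 2035: 365 days.
Apr 8, 2035 → Apr 8, 2036: 366 days (Feb 29, 2036 is in that span).
Apr 8, 2036 → Apr 8, 2037: 365 days.
Apr 8, 2037 → Apr 8, 2038: 365 days.
Apr 8, 2038 → May 8, 2038: 30 days (April has 30).
May 8, 2038 → Jun 8, 2038: 31 days (May has 31).
Jun 8, 2038 → Jul 8, 2038: 30 days (June has 30).
Jul 8, 2038 → Jul 16, 2038: 8 days.
Total: 1925 days.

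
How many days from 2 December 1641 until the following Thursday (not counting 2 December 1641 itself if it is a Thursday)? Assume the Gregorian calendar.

3

Dec 2, 1641 is a Monday.
From Monday to the next Thursday is 3 days.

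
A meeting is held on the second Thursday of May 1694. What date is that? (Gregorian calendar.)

May 1, 1694 is a Saturday.
The first Thursday is therefore May 6 (5 days later).
The second Thursday is 6 + 1×7 = May 13.

May 13, 1694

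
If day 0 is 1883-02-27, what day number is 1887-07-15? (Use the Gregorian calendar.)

1599

Feb 27, 1883 → Feb 27, 1884: 365 days.
Feb 27, 1884 → Feb 27, 1885: 366 days (Feb 29, 1884 is in that span).
Feb 27, 1885 → Feb 27, 1886: 365 days.
Feb 27, 1886 → Feb 27, 1887: 365 days.
Feb 27, 1887 → Mar 27, 1887: 28 days (February has 28).
Mar 27, 1887 → Apr 27, 1887: 31 days (March has 31).
Apr 27, 1887 → May 27, 1887: 30 days (April has 30).
May 27, 1887 → Jun 27, 1887: 31 days (May has 31).
Jun 27, 1887 → Jul 15, 1887: 18 days.
Total: 1599 days.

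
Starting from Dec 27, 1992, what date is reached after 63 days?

February 28, 1993

Dec has 31 days: +5 → Jan 1, 1993 (58 left).
Jan has 31 days: +31 → Feb 1, 1993 (27 left).
+27 → Feb 28, 1993.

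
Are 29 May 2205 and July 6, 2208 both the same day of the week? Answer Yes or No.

From May 29, 2205 to Jul 6, 2208 is 1134 days.
1134 mod 7 = 0, so they are the same weekday.
(May 29, 2205 is a Wednesday; Jul 6, 2208 is a Wednesday.)

Yes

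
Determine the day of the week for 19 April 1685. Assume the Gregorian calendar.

Thursday

Doomsday rule: the anchor day for the 1600s is Tuesday. For year 85: 85÷12 = 7 r 1, and 1÷4 = 0, so 7+1+0 = 8.
Tuesday + 8 ≡ Wednesday — that's 1685's doomsday.
In April the doomsday date is Apr 4.
Apr 19 is 15 days after Apr 4; 15 mod 7 = 1, so Wednesday + 1 = Thursday.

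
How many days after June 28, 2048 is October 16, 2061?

4858

Jun 28, 2048 → Jun 28, 2049: 365 days.
Jun 28, 2049 → Jun 28, 2050: 365 days.
Jun 28, 2050 → Jun 28, 2051: 365 days.
Jun 28, 2051 → Jun 28, 2052: 366 days (Feb 29, 2052 is in that span).
Jun 28, 2052 → Jun 28, 2053: 365 days.
Jun 28, 2053 → Jun 28, 2054: 365 days.
Jun 28, 2054 → Jun 28, 2055: 365 days.
Jun 28, 2055 → Jun 28, 2056: 366 days (Feb 29, 2056 is in that span).
Jun 28, 2056 → Jun 28, 2057: 365 days.
Jun 28, 2057 → Jun 28, 2058: 365 days.
Jun 28, 2058 → Jun 28, 2059: 365 days.
Jun 28, 2059 → Jun 28, 2060: 366 days (Feb 29, 2060 is in that span).
Jun 28, 2060 → Jun 28, 2061: 365 days.
Jun 28, 2061 → Jul 28, 2061: 30 days (June has 30).
Jul 28, 2061 → Aug 28, 2061: 31 days (July has 31).
Aug 28, 2061 → Sep 28, 2061: 31 days (August has 31).
Sep 28, 2061 → Oct 16, 2061: 18 days.
Total: 4858 days.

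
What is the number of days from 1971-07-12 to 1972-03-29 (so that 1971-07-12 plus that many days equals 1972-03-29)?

261

Jul 12, 1971 → Aug 12, 1971: 31 days (July has 31).
Aug 12, 1971 → Sep 12, 1971: 31 days (August has 31).
Sep 12, 1971 → Oct 12, 1971: 30 days (September has 30).
Oct 12, 1971 → Nov 12, 1971: 31 days (October has 31).
Nov 12, 1971 → Dec 12, 1971: 30 days (November has 30).
Dec 12, 1971 → Jan 12, 1972: 31 days (December has 31).
Jan 12, 1972 → Feb 12, 1972: 31 days (January has 31).
Feb 12, 1972 → Mar 12, 1972: 29 days (February has 29).
Mar 12, 1972 → Mar 29, 1972: 17 days.
Total: 261 days.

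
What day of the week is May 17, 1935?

January 1, 1935 is a Tuesday.
Jan 1, 1935 → Feb 1, 1935: 31 days (January has 31).
Feb 1, 1935 → Mar 1, 1935: 28 days (February has 28).
Mar 1, 1935 → Apr 1, 1935: 31 days (March has 31).
Apr 1, 1935 → May 1, 1935: 30 days (April has 30).
May 1, 1935 → May 17, 1935: 16 days.
Total: 136 days.
136 mod 7 = 3, so Tuesday + 3 = Friday.

Friday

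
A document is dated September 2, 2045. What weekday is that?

Doomsday rule: the anchor day for the 2000s is Tuesday. For year 45: 45÷12 = 3 r 9, and 9÷4 = 2, so 3+9+2 = 14.
Tuesday + 14 ≡ Tuesday — that's 2045's doomsday.
In September the doomsday date is Sep 5.
Sep 2 is 3 days before Sep 5; 3 mod 7 = 3, so Tuesday − 3 = Saturday.

Saturday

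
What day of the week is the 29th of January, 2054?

Thursday

Doomsday rule: the anchor day for the 2000s is Tuesday. For year 54: 54÷12 = 4 r 6, and 6÷4 = 1, so 4+6+1 = 11.
Tuesday + 11 ≡ Saturday — that's 2054's doomsday.
In January the doomsday date is Jan 3 (2054 is not a leap year).
Jan 29 is 26 days after Jan 3; 26 mod 7 = 5, so Saturday + 5 = Thursday.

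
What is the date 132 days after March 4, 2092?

Mar has 31 days: +28 → Apr 1, 2092 (104 left).
Apr has 30 days: +30 → May 1, 2092 (74 left).
May has 31 days: +31 → Jun 1, 2092 (43 left).
Jun has 30 days: +30 → Jul 1, 2092 (13 left).
+13 → Jul 14, 2092.

July 14, 2092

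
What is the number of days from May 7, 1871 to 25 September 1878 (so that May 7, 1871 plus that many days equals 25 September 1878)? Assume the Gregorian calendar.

2698

May 7, 1871 → May 7, 1872: 366 days (Feb 29, 1872 is in that span).
May 7, 1872 → May 7, 1873: 365 days.
May 7, 1873 → May 7, 1874: 365 days.
May 7, 1874 → May 7, 1875: 365 days.
May 7, 1875 → May 7, 1876: 366 days (Feb 29, 1876 is in that span).
May 7, 1876 → May 7, 1877: 365 days.
May 7, 1877 → May 7, 1878: 365 days.
May 7, 1878 → Jun 7, 1878: 31 days (May has 31).
Jun 7, 1878 → Jul 7, 1878: 30 days (June has 30).
Jul 7, 1878 → Aug 7, 1878: 31 days (July has 31).
Aug 7, 1878 → Sep 7, 1878: 31 days (August has 31).
Sep 7, 1878 → Sep 25, 1878: 18 days.
Total: 2698 days.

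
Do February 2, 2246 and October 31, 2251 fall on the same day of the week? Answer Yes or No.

No

From Feb 2, 2246 to Oct 31, 2251 is 2097 days.
2097 mod 7 = 4, so they are different weekdays.
(Feb 2, 2246 is a Monday; Oct 31, 2251 is a Friday.)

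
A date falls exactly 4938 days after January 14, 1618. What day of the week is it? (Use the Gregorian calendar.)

First find the weekday of Jan 14, 1618. Doomsday rule: the anchor day for the 1600s is Tuesday. For year 18: 18÷12 = 1 r 6, and 6÷4 = 1, so 1+6+1 = 8.
Tuesday + 8 ≡ Wednesday — that's 1618's doomsday.
In January the doomsday date is Jan 3 (1618 is not a leap year).
Jan 14 is 11 days after Jan 3; 11 mod 7 = 4, so Wednesday + 4 = Sunday.
4938 mod 7 = 3, so 4938 days after a Sunday is Sunday + 3 = Wednesday.

Wednesday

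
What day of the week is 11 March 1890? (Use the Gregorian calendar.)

Doomsday rule: the anchor day for the 1800s is Friday. For year 90: 90÷12 = 7 r 6, and 6÷4 = 1, so 7+6+1 = 14.
Friday + 14 ≡ Friday — that's 1890's doomsday.
In March the doomsday date is Mar 14.
Mar 11 is 3 days before Mar 14; 3 mod 7 = 3, so Friday − 3 = Tuesday.

Tuesday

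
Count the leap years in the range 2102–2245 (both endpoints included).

35

Multiples of 4 in [2102,2245]: 36.
Of those, multiples of 100: 1 (not leap unless ÷400).
Multiples of 400: 0.
Leap years = 36 − 1 + 0 = 35.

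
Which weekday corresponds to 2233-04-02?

Doomsday rule: the anchor day for the 2200s is Friday. For year 33: 33÷12 = 2 r 9, and 9÷4 = 2, so 2+9+2 = 13.
Friday + 13 ≡ Thursday — that's 2233's doomsday.
In April the doomsday date is Apr 4.
Apr 2 is 2 days before Apr 4; 2 mod 7 = 2, so Thursday − 2 = Tuesday.

Tuesday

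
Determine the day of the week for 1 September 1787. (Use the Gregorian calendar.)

Saturday

Doomsday rule: the anchor day for the 1700s is Sunday. For year 87: 87÷12 = 7 r 3, and 3÷4 = 0, so 7+3+0 = 10.
Sunday + 10 ≡ Wednesday — that's 1787's doomsday.
In September the doomsday date is Sep 5.
Sep 1 is 4 days before Sep 5; 4 mod 7 = 4, so Wednesday − 4 = Saturday.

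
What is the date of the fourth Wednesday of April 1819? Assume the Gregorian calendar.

April 1, 1819 is a Thursday.
The first Wednesday is therefore April 7 (6 days later).
The fourth Wednesday is 7 + 3×7 = April 28.

April 28, 1819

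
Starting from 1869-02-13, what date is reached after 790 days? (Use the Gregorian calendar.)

April 14, 1871

+365 (one year) → Feb 13, 1870 (425 left).
+365 (one year) → Feb 13, 1871 (60 left).
Feb has 28 days: +16 → Mar 1, 1871 (44 left).
Mar has 31 days: +31 → Apr 1, 1871 (13 left).
+13 → Apr 14, 1871.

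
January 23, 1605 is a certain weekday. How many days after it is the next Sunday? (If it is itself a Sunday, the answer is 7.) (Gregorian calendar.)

Jan 23, 1605 is a Sunday.
From Sunday to the next Sunday is 7 days.

7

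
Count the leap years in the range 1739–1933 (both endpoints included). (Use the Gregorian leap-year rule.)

Multiples of 4 in [1739,1933]: 49.
Of those, multiples of 100: 2 (not leap unless ÷400).
Multiples of 400: 0.
Leap years = 49 − 2 + 0 = 47.

47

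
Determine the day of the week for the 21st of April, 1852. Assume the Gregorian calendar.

Doomsday rule: the anchor day for the 1800s is Friday. For year 52: 52÷12 = 4 r 4, and 4÷4 = 1, so 4+4+1 = 9.
Friday + 9 ≡ Sunday — that's 1852's doomsday.
In April the doomsday date is Apr 4.
Apr 21 is 17 days after Apr 4; 17 mod 7 = 3, so Sunday + 3 = Wednesday.

Wednesday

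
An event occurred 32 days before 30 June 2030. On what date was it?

−30 → May 31, 2030 (end of May, 31 days; 2 left).
−2 → May 29, 2030.

May 29, 2030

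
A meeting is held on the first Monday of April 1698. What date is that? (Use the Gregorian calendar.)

April 1, 1698 is a Tuesday.
The first Monday is therefore April 7 (6 days later).

April 7, 1698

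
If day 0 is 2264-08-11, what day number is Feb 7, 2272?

2736

Aug 11, 2264 → Aug 11, 2265: 365 days.
Aug 11, 2265 → Aug 11, 2266: 365 days.
Aug 11, 2266 → Aug 11, 2267: 365 days.
Aug 11, 2267 → Aug 11, 2268: 366 days (Feb 29, 2268 is in that span).
Aug 11, 2268 → Aug 11, 2269: 365 days.
Aug 11, 2269 → Aug 11, 2270: 365 days.
Aug 11, 2270 → Aug 11, 2271: 365 days.
Aug 11, 2271 → Sep 11, 2271: 31 days (August has 31).
Sep 11, 2271 → Oct 11, 2271: 30 days (September has 30).
Oct 11, 2271 → Nov 11, 2271: 31 days (October has 31).
Nov 11, 2271 → Dec 11, 2271: 30 days (November has 30).
Dec 11, 2271 → Jan 11, 2272: 31 days (December has 31).
Jan 11, 2272 → Feb 7, 2272: 27 days.
Total: 2736 days.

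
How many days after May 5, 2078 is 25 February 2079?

May 5, 2078 → Jun 5, 2078: 31 days (May has 31).
Jun 5, 2078 → Jul 5, 2078: 30 days (June has 30).
Jul 5, 2078 → Aug 5, 2078: 31 days (July has 31).
Aug 5, 2078 → Sep 5, 2078: 31 days (August has 31).
Sep 5, 2078 → Oct 5, 2078: 30 days (September has 30).
Oct 5, 2078 → Nov 5, 2078: 31 days (October has 31).
Nov 5, 2078 → Dec 5, 2078: 30 days (November has 30).
Dec 5, 2078 → Jan 5, 2079: 31 days (December has 31).
Jan 5, 2079 → Feb 5, 2079: 31 days (January has 31).
Feb 5, 2079 → Feb 25, 2079: 20 days.
Total: 296 days.

296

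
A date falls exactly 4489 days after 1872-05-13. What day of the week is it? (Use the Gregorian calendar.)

May 13, 1872 is a Monday.
4489 mod 7 = 2, so 4489 days after a Monday is Monday + 2 = Wednesday.

Wednesday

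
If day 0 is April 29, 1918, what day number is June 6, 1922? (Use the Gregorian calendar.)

Apr 29, 1918 → Apr 29, 1919: 365 days.
Apr 29, 1919 → Apr 29, 1920: 366 days (Feb 29, 1920 is in that span).
Apr 29, 1920 → Apr 29, 1921: 365 days.
Apr 29, 1921 → Apr 29, 1922: 365 days.
Apr 29, 1922 → May 29, 1922: 30 days (April has 30).
May 29, 1922 → Jun 6, 1922: 8 days.
Total: 1499 days.

1499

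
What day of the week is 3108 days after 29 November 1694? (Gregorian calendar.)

Monday

Nov 29, 1694 is a Monday.
3108 mod 7 = 0, so 3108 days after a Monday is Monday + 0 = Monday.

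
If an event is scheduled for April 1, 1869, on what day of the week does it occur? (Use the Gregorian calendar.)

Thursday

Doomsday rule: the anchor day for the 1800s is Friday. For year 69: 69÷12 = 5 r 9, and 9÷4 = 2, so 5+9+2 = 16.
Friday + 16 ≡ Sunday — that's 1869's doomsday.
In April the doomsday date is Apr 4.
Apr 1 is 3 days before Apr 4; 3 mod 7 = 3, so Sunday − 3 = Thursday.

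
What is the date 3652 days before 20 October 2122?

−365 (one year) → Oct 20, 2121 (3287 left).
−365 (one year) → Oct 20, 2120 (2922 left).
−366 (one year; includes Feb 29, 2120) → Oct 20, 2119 (2556 left).
−365 (one year) → Oct 20, 2118 (2191 left).
−365 (one year) → Oct 20, 2117 (1826 left).
−365 (one year) → Oct 20, 2116 (1461 left).
−366 (one year; includes Feb 29, 2116) → Oct 20, 2115 (1095 left).
−365 (one year) → Oct 20, 2114 (730 left).
−365 (one year) → Oct 20, 2113 (365 left).
−20 → Sep 30, 2113 (end of Sep, 30 days; 345 left).
−30 → Aug 31, 2113 (end of Aug, 31 days; 315 left).
−31 → Jul 31, 2113 (end of Jul, 31 days; 284 left).
−31 → Jun 30, 2113 (end of Jun, 30 days; 253 left).
−30 → May 31, 2113 (end of May, 31 days; 223 left).
−31 → Apr 30, 2113 (end of Apr, 30 days; 192 left).
−30 → Mar 31, 2113 (end of Mar, 31 days; 162 left).
−31 → Feb 28, 2113 (end of Feb, 28 days; 131 left).
−28 → Jan 31, 2113 (end of Jan, 31 days; 103 left).
−31 → Dec 31, 2112 (end of Dec, 31 days; 72 left).
−31 → Nov 30, 2112 (end of Nov, 30 days; 41 left).
−30 → Oct 31, 2112 (end of Oct, 31 days; 11 left).
−11 → Oct 20, 2112.

October 20, 2112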